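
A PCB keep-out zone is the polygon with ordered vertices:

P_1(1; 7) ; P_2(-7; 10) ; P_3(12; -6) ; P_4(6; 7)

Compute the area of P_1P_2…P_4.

Σ = (59) + (-78) + (120) + (35) = 136
Area = |Σ|/2 = 68.

68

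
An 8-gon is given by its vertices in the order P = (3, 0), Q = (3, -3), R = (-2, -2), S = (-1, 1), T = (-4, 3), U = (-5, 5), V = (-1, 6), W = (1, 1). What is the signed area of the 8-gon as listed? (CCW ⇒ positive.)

-32

Apply the surveyor's formula: 2A = Σ (x_i·y_{i+1} − x_{i+1}·y_i), indices taken mod 8.
P→Q: (3)(-3) − (3)(0) = -9
Q→R: (3)(-2) − (-2)(-3) = -12
R→S: (-2)(1) − (-1)(-2) = -4
S→T: (-1)(3) − (-4)(1) = 1
T→U: (-4)(5) − (-5)(3) = -5
U→V: (-5)(6) − (-1)(5) = -25
V→W: (-1)(1) − (1)(6) = -7
W→P: (1)(0) − (3)(1) = -3
Σ = -64
Signed area = Σ/2 = -32 (negative ⇒ clockwise traversal).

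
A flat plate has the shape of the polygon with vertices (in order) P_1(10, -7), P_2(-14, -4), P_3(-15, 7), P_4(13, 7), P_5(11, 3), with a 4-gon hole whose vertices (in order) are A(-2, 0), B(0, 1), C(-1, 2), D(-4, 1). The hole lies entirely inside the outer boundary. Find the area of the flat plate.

314.5

Outer boundary:
Σ = (-138) + (-158) + (-196) + (-38) + (-107) = -637
Area = |Σ|/2 = 318.5.
Hole:
Apply the surveyor's formula: 2A = Σ (x_i·y_{i+1} − x_{i+1}·y_i), indices taken mod 4.
A→B: (-2)(1) − (0)(0) = -2
B→C: (0)(2) − (-1)(1) = 1
C→D: (-1)(1) − (-4)(2) = 7
D→A: (-4)(0) − (-2)(1) = 2
Σ = 8
Area = |Σ|/2 = 4.
Net area = 318.5 − 4 = 314.5.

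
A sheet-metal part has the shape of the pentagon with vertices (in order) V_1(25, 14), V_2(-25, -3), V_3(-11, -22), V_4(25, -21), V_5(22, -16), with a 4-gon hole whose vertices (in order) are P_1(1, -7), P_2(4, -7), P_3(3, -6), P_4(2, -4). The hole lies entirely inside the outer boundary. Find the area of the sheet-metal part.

1167.5

Outer boundary:
Apply the shoelace (surveyor's) formula: 2A = Σ (x_i·y_{i+1} − x_{i+1}·y_i), indices taken mod 5.
Cross-terms: 275, 517, 781, 62, 708  ⇒  Σ = 2343
Area = |Σ|/2 = 1171.5.
Hole:
Σ = (21) + (-3) + (0) + (-10) = 8
Area = |Σ|/2 = 4.
Net area = 1171.5 − 4 = 1167.5.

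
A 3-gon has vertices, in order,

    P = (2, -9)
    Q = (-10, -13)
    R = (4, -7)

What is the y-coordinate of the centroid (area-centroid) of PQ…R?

Apply the shoelace formula. First the cross-terms c_i = x_i·y_{i+1} − x_{i+1}·y_i:
  -116, 122, -22  ⇒  2A = -16, A = -8.
Then Σ (y_i + y_{i+1})·c_i = 464, so ȳ = 464 / (6·(-8)) = -29/3.

-29/3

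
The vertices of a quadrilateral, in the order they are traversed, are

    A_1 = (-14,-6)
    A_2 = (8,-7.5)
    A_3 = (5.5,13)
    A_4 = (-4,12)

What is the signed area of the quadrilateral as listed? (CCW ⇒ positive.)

304.125

Cross-terms: 153, 145.25, 118, 192  ⇒  Σ = 608.25
Signed area = Σ/2 = 304.125 (positive ⇒ counter-clockwise traversal).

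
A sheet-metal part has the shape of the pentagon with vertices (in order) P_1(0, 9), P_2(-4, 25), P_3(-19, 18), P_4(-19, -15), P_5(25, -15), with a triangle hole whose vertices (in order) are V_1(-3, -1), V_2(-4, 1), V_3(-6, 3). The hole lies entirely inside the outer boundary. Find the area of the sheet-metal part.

974.5

Outer boundary:
Apply the surveyor's formula: 2A = Σ (x_i·y_{i+1} − x_{i+1}·y_i), indices taken mod 5.
Σ = (36) + (403) + (627) + (660) + (225) = 1951
Area = |Σ|/2 = 975.5.
Hole:
Cross-terms: -7, -6, 15  ⇒  Σ = 2
Area = |Σ|/2 = 1.
Net area = 975.5 − 1 = 974.5.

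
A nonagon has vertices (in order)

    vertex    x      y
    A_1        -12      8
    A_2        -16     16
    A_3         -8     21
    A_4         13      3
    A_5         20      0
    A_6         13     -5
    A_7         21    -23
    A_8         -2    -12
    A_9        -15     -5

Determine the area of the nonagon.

A_1→A_2: (-12)(16) − (-16)(8) = -64
A_2→A_3: (-16)(21) − (-8)(16) = -208
A_3→A_4: (-8)(3) − (13)(21) = -297
A_4→A_5: (13)(0) − (20)(3) = -60
A_5→A_6: (20)(-5) − (13)(0) = -100
A_6→A_7: (13)(-23) − (21)(-5) = -194
A_7→A_8: (21)(-12) − (-2)(-23) = -298
A_8→A_9: (-2)(-5) − (-15)(-12) = -170
A_9→A_1: (-15)(8) − (-12)(-5) = -180
Σ = -1571
Area = |Σ|/2 = 785.5.

785.5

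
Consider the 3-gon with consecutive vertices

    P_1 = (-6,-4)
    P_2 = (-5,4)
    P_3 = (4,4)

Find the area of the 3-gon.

Σ = (-44) + (-36) + (8) = -72
Area = |Σ|/2 = 36.

36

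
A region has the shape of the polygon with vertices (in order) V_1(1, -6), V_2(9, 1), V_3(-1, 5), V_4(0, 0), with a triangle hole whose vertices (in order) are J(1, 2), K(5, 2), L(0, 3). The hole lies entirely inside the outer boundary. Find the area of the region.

Outer boundary:
Σ = (55) + (46) + (0) + (0) = 101
Area = |Σ|/2 = 50.5.
Hole:
Σ = (-8) + (15) + (-3) = 4
Area = |Σ|/2 = 2.
Net area = 50.5 − 2 = 48.5.

48.5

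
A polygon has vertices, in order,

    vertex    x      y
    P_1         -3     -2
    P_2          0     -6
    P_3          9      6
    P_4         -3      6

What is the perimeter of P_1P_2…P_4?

40

|P_1P_2| = √((3)² + (-4)²) = √25 = 5
|P_2P_3| = √((9)² + (12)²) = √225 = 15
|P_3P_4| = √((-12)² + (0)²) = √144 = 12
|P_4P_1| = √((0)² + (-8)²) = √64 = 8
Perimeter = 5 + 15 + 12 + 8 = 40.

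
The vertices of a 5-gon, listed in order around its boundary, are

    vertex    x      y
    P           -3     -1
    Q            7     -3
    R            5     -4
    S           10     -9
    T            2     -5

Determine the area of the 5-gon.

Apply the shoelace (surveyor's) formula: 2A = Σ (x_i·y_{i+1} − x_{i+1}·y_i), indices taken mod 5.
Σ = (16) + (-13) + (-5) + (-32) + (-17) = -51
Area = |Σ|/2 = 25.5.

25.5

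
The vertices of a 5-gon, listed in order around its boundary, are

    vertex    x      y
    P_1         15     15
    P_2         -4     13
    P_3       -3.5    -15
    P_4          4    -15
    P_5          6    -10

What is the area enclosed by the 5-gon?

381.5

Apply the shoelace (surveyor's) formula: 2A = Σ (x_i·y_{i+1} − x_{i+1}·y_i), indices taken mod 5.
Σ = (255) + (105.5) + (112.5) + (50) + (240) = 763
Area = |Σ|/2 = 381.5.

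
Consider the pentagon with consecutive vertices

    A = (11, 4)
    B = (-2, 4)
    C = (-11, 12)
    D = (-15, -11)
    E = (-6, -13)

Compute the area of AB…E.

310.5

Apply the shoelace formula: 2A = Σ (x_i·y_{i+1} − x_{i+1}·y_i), indices taken mod 5.
A→B: (11)(4) − (-2)(4) = 52
B→C: (-2)(12) − (-11)(4) = 20
C→D: (-11)(-11) − (-15)(12) = 301
D→E: (-15)(-13) − (-6)(-11) = 129
E→A: (-6)(4) − (11)(-13) = 119
Σ = 621
Area = |Σ|/2 = 310.5.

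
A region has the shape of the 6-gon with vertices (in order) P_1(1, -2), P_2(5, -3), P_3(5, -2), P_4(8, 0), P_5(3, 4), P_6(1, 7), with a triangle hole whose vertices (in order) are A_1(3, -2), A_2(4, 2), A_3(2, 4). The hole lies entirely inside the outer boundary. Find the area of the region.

Outer boundary:
Apply Gauss's area formula: 2A = Σ (x_i·y_{i+1} − x_{i+1}·y_i), indices taken mod 6.
Σ = (7) + (5) + (16) + (32) + (17) + (-9) = 68
Area = |Σ|/2 = 34.
Hole:
A_1→A_2: (3)(2) − (4)(-2) = 14
A_2→A_3: (4)(4) − (2)(2) = 12
A_3→A_1: (2)(-2) − (3)(4) = -16
Σ = 10
Area = |Σ|/2 = 5.
Net area = 34 − 5 = 29.

29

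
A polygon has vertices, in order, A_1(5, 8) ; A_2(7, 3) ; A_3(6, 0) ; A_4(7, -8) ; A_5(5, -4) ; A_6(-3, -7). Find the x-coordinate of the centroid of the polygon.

Apply the surveyor's formula. First the cross-terms c_i = x_i·y_{i+1} − x_{i+1}·y_i:
  -41, -18, -48, 12, -47, 11  ⇒  2A = -131, A = -65.5.
Then Σ (x_i + x_{i+1})·c_i = -1278, so x̄ = -1278 / (6·(-65.5)) = 426/131.

426/131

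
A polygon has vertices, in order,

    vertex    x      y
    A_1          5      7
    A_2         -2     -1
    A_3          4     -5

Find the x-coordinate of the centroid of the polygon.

7/3

Apply the surveyor's formula. First the cross-terms c_i = x_i·y_{i+1} − x_{i+1}·y_i:
  9, 14, 53  ⇒  2A = 76, A = 38.
Then Σ (x_i + x_{i+1})·c_i = 532, so x̄ = 532 / (6·38) = 7/3.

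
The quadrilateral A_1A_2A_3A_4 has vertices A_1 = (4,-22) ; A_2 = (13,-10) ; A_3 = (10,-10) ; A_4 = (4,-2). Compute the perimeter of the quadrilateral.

|A_1A_2| = √((9)² + (12)²) = √225 = 15
|A_2A_3| = √((-3)² + (0)²) = √9 = 3
|A_3A_4| = √((-6)² + (8)²) = √100 = 10
|A_4A_1| = √((0)² + (-20)²) = √400 = 20
Perimeter = 15 + 3 + 10 + 20 = 48.

48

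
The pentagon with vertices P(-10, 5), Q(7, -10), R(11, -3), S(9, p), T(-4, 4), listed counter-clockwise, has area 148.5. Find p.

Write out the shoelace sum; only the two edges meeting at S involve p:
2·Area = [(11·p − 9·(-3)) + (9·4 − (-4)·p)] + 174
       = 15·p + 237 = 297
⇒ p = 4.

4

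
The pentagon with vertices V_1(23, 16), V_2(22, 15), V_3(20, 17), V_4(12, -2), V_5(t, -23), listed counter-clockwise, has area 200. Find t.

Write out the shoelace sum; only the two edges meeting at V_5 involve t:
2·Area = [(12·(-23) − t·(-2)) + (t·16 − 23·(-23))] + -177
       = 18·t + 76 = 400
⇒ t = 18.

18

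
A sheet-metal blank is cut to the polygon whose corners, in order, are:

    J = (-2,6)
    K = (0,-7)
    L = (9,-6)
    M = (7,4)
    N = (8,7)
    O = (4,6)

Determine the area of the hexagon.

Apply Gauss's area formula: 2A = Σ (x_i·y_{i+1} − x_{i+1}·y_i), indices taken mod 6.
J→K: (-2)(-7) − (0)(6) = 14
K→L: (0)(-6) − (9)(-7) = 63
L→M: (9)(4) − (7)(-6) = 78
M→N: (7)(7) − (8)(4) = 17
N→O: (8)(6) − (4)(7) = 20
O→J: (4)(6) − (-2)(6) = 36
Σ = 228
Area = |Σ|/2 = 114.

114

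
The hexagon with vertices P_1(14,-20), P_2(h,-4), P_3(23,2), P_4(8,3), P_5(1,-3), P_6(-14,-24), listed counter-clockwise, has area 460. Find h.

The doubled signed area Σ (x_i y_{i+1} − x_{i+1} y_i) is linear in h.
With h=0 it equals 612; the coefficient of h is 22 (from the two edges through P_2).
So 22·h + 612 = 2·460 = 920 ⇒ h = 14.

14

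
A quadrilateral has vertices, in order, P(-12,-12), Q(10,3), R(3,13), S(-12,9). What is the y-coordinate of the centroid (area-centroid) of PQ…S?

445/192

Apply the shoelace formula. First the cross-terms c_i = x_i·y_{i+1} − x_{i+1}·y_i:
  84, 121, 183, 252  ⇒  2A = 640, A = 320.
Then Σ (y_i + y_{i+1})·c_i = 4450, so ȳ = 4450 / (6·320) = 445/192.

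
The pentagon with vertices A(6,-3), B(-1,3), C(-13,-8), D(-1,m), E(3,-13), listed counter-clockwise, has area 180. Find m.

Write out the shoelace sum; only the two edges meeting at D involve m:
2·Area = [((-13)·m − (-1)·(-8)) + ((-1)·(-13) − 3·m)] + 131
       = -16·m + 136 = 360
⇒ m = -14.

-14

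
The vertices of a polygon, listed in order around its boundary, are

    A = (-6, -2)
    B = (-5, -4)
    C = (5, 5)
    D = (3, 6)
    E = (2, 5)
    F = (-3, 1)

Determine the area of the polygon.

Σ = (14) + (-5) + (15) + (3) + (17) + (12) = 56
Area = |Σ|/2 = 28.

28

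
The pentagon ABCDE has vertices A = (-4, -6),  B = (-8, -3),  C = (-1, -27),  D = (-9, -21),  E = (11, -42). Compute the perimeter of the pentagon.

|AB| = √((-4)² + (3)²) = √25 = 5
|BC| = √((7)² + (-24)²) = √625 = 25
|CD| = √((-8)² + (6)²) = √100 = 10
|DE| = √((20)² + (-21)²) = √841 = 29
|EA| = √((-15)² + (36)²) = √1521 = 39
Perimeter = 5 + 25 + 10 + 29 + 39 = 108.

108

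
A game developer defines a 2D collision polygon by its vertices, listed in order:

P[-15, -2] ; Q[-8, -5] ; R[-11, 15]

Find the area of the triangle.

65.5

Apply the surveyor's formula: 2A = Σ (x_i·y_{i+1} − x_{i+1}·y_i), indices taken mod 3.
Σ = (59) + (-175) + (247) = 131
Area = |Σ|/2 = 65.5.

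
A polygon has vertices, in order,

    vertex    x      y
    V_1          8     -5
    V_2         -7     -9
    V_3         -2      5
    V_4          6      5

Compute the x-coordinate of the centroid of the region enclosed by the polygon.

77/81

Apply Gauss's area formula. First the cross-terms c_i = x_i·y_{i+1} − x_{i+1}·y_i:
  -107, -53, -40, -70  ⇒  2A = -270, A = -135.
Then Σ (x_i + x_{i+1})·c_i = -770, so x̄ = -770 / (6·(-135)) = 77/81.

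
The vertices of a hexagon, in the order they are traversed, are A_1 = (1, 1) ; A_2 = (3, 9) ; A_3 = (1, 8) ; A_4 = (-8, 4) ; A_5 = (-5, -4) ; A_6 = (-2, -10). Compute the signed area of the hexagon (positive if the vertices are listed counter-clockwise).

95.5

Apply the shoelace (surveyor's) formula: 2A = Σ (x_i·y_{i+1} − x_{i+1}·y_i), indices taken mod 6.
Σ = (6) + (15) + (68) + (52) + (42) + (8) = 191
Signed area = Σ/2 = 95.5 (positive ⇒ counter-clockwise traversal).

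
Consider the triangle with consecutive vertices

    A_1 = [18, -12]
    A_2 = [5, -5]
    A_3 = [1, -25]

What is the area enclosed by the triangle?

A_1→A_2: (18)(-5) − (5)(-12) = -30
A_2→A_3: (5)(-25) − (1)(-5) = -120
A_3→A_1: (1)(-12) − (18)(-25) = 438
Σ = 288
Area = |Σ|/2 = 144.

144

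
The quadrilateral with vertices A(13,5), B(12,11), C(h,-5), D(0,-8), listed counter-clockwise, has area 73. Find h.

Write out the shoelace sum; only the two edges meeting at C involve h:
2·Area = [(12·(-5) − h·11) + (h·(-8) − 0·(-5))] + 187
       = -19·h + 127 = 146
⇒ h = -1.

-1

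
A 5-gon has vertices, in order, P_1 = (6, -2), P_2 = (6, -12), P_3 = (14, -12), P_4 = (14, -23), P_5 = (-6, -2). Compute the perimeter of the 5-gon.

70

|P_1P_2| = √((0)² + (-10)²) = √100 = 10
|P_2P_3| = √((8)² + (0)²) = √64 = 8
|P_3P_4| = √((0)² + (-11)²) = √121 = 11
|P_4P_5| = √((-20)² + (21)²) = √841 = 29
|P_5P_1| = √((12)² + (0)²) = √144 = 12
Perimeter = 10 + 8 + 11 + 29 + 12 = 70.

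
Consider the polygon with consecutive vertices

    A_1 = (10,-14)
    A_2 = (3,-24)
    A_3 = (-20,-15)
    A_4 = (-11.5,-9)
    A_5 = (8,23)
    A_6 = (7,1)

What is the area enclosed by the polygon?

584.5

Cross-terms: -198, -525, 7.5, -192.5, -153, -108  ⇒  Σ = -1169
Area = |Σ|/2 = 584.5.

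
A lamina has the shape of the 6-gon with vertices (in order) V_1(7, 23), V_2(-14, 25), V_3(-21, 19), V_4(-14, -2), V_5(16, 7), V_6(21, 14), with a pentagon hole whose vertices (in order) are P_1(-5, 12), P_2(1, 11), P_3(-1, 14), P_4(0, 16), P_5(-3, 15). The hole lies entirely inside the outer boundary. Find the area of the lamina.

Outer boundary:
Apply Gauss's area formula: 2A = Σ (x_i·y_{i+1} − x_{i+1}·y_i), indices taken mod 6.
Σ = (497) + (259) + (308) + (-66) + (77) + (385) = 1460
Area = |Σ|/2 = 730.
Hole:
Apply the surveyor's formula: 2A = Σ (x_i·y_{i+1} − x_{i+1}·y_i), indices taken mod 5.
P_1→P_2: (-5)(11) − (1)(12) = -67
P_2→P_3: (1)(14) − (-1)(11) = 25
P_3→P_4: (-1)(16) − (0)(14) = -16
P_4→P_5: (0)(15) − (-3)(16) = 48
P_5→P_1: (-3)(12) − (-5)(15) = 39
Σ = 29
Area = |Σ|/2 = 14.5.
Net area = 730 − 14.5 = 715.5.

715.5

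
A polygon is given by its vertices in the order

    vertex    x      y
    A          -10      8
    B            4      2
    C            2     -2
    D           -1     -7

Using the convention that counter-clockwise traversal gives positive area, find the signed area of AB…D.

-79

A→B: (-10)(2) − (4)(8) = -52
B→C: (4)(-2) − (2)(2) = -12
C→D: (2)(-7) − (-1)(-2) = -16
D→A: (-1)(8) − (-10)(-7) = -78
Σ = -158
Signed area = Σ/2 = -79 (negative ⇒ clockwise traversal).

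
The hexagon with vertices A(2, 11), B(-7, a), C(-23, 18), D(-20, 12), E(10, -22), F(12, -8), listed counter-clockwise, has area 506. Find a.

13

The doubled signed area Σ (x_i y_{i+1} − x_{i+1} y_i) is linear in a.
With a=0 it equals 687; the coefficient of a is 25 (from the two edges through B).
So 25·a + 687 = 2·506 = 1012 ⇒ a = 13.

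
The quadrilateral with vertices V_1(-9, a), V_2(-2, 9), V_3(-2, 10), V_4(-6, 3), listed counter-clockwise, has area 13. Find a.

-7

The doubled signed area Σ (x_i y_{i+1} − x_{i+1} y_i) is linear in a.
With a=0 it equals -2; the coefficient of a is -4 (from the two edges through V_1).
So -4·a + -2 = 2·13 = 26 ⇒ a = -7.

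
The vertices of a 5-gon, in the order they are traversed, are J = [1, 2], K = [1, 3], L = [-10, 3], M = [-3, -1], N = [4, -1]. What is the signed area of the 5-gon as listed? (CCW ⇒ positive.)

34.5

J→K: (1)(3) − (1)(2) = 1
K→L: (1)(3) − (-10)(3) = 33
L→M: (-10)(-1) − (-3)(3) = 19
M→N: (-3)(-1) − (4)(-1) = 7
N→J: (4)(2) − (1)(-1) = 9
Σ = 69
Signed area = Σ/2 = 34.5 (positive ⇒ counter-clockwise traversal).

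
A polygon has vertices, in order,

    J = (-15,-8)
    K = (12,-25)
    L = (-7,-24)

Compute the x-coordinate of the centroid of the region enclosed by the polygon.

-10/3

Apply Gauss's area formula. First the cross-terms c_i = x_i·y_{i+1} − x_{i+1}·y_i:
  471, -463, -304  ⇒  2A = -296, A = -148.
Then Σ (x_i + x_{i+1})·c_i = 2960, so x̄ = 2960 / (6·(-148)) = -10/3.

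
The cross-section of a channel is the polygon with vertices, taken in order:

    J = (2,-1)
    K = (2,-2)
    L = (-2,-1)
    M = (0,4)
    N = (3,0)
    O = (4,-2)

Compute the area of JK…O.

Apply the shoelace (surveyor's) formula: 2A = Σ (x_i·y_{i+1} − x_{i+1}·y_i), indices taken mod 6.
Σ = (-2) + (-6) + (-8) + (-12) + (-6) + (0) = -34
Area = |Σ|/2 = 17.

17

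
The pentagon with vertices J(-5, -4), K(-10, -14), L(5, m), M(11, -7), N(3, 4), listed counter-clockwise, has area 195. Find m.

-12

The doubled signed area Σ (x_i y_{i+1} − x_{i+1} y_i) is linear in m.
With m=0 it equals 138; the coefficient of m is -21 (from the two edges through L).
So -21·m + 138 = 2·195 = 390 ⇒ m = -12.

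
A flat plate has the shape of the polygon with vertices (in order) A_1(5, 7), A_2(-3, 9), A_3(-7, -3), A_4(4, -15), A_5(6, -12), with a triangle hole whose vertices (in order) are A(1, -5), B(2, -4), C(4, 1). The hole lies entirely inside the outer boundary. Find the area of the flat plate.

Outer boundary:
Apply the surveyor's formula: 2A = Σ (x_i·y_{i+1} − x_{i+1}·y_i), indices taken mod 5.
Cross-terms: 66, 72, 117, 42, 102  ⇒  Σ = 399
Area = |Σ|/2 = 199.5.
Hole:
Apply the shoelace (surveyor's) formula: 2A = Σ (x_i·y_{i+1} − x_{i+1}·y_i), indices taken mod 3.
Cross-terms: 6, 18, -21  ⇒  Σ = 3
Area = |Σ|/2 = 1.5.
Net area = 199.5 − 1.5 = 198.

198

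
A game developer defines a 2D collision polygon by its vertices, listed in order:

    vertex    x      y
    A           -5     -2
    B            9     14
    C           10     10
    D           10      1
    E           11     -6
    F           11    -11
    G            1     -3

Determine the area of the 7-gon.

Apply the surveyor's formula: 2A = Σ (x_i·y_{i+1} − x_{i+1}·y_i), indices taken mod 7.
Σ = (-52) + (-50) + (-90) + (-71) + (-55) + (-22) + (-17) = -357
Area = |Σ|/2 = 178.5.

178.5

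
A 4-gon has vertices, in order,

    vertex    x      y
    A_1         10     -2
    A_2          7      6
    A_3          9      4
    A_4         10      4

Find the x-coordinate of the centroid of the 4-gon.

217/24

Apply the shoelace formula. First the cross-terms c_i = x_i·y_{i+1} − x_{i+1}·y_i:
  74, -26, -4, -60  ⇒  2A = -16, A = -8.
Then Σ (x_i + x_{i+1})·c_i = -434, so x̄ = -434 / (6·(-8)) = 217/24.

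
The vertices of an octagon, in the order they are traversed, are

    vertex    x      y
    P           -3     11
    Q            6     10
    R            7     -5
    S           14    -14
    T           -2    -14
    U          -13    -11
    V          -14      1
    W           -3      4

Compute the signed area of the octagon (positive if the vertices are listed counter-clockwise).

Cross-terms: -96, -100, -28, -224, -160, -167, -53, -21  ⇒  Σ = -849
Signed area = Σ/2 = -424.5 (negative ⇒ clockwise traversal).

-424.5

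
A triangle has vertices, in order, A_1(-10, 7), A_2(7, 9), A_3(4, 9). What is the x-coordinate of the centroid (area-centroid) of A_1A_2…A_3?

Apply Gauss's area formula. First the cross-terms c_i = x_i·y_{i+1} − x_{i+1}·y_i:
  -139, 27, 118  ⇒  2A = 6, A = 3.
Then Σ (x_i + x_{i+1})·c_i = 6, so x̄ = 6 / (6·3) = 1/3.

1/3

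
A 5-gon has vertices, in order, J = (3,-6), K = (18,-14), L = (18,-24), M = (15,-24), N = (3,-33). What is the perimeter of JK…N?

72

|JK| = √((15)² + (-8)²) = √289 = 17
|KL| = √((0)² + (-10)²) = √100 = 10
|LM| = √((-3)² + (0)²) = √9 = 3
|MN| = √((-12)² + (-9)²) = √225 = 15
|NJ| = √((0)² + (27)²) = √729 = 27
Perimeter = 17 + 10 + 3 + 15 + 27 = 72.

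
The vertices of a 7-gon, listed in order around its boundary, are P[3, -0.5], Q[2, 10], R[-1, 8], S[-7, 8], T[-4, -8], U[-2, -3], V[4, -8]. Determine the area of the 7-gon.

Σ = (31) + (26) + (48) + (88) + (-4) + (28) + (22) = 239
Area = |Σ|/2 = 119.5.

119.5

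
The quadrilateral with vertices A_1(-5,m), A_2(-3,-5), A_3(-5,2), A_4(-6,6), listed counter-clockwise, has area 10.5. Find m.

-5

The doubled signed area Σ (x_i y_{i+1} − x_{i+1} y_i) is linear in m.
With m=0 it equals 6; the coefficient of m is -3 (from the two edges through A_1).
So -3·m + 6 = 2·10.5 = 21 ⇒ m = -5.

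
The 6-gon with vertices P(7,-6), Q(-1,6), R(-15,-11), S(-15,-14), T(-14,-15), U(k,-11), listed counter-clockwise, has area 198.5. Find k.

-5

Write out the shoelace sum; only the two edges meeting at U involve k:
2·Area = [((-14)·(-11) − k·(-15)) + (k·(-6) − 7·(-11))] + 211
       = 9·k + 442 = 397
⇒ k = -5.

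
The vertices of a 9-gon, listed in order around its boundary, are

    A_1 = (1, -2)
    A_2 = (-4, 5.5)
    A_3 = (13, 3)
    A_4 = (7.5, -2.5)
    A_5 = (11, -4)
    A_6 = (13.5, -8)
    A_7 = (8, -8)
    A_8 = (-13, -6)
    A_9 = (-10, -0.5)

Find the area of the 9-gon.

Cross-terms: -2.5, -83.5, -55, -2.5, -34, -44, -152, -53.5, 20.5  ⇒  Σ = -406.5
Area = |Σ|/2 = 203.25.

203.25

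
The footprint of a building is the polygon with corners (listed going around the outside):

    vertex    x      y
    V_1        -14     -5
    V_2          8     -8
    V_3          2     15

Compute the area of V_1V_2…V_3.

Cross-terms: 152, 136, 200  ⇒  Σ = 488
Area = |Σ|/2 = 244.

244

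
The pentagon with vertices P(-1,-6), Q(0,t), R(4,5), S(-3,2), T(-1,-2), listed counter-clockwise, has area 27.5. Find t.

-4

Write out the shoelace sum; only the two edges meeting at Q involve t:
2·Area = [((-1)·t − 0·(-6)) + (0·5 − 4·t)] + 35
       = -5·t + 35 = 55
⇒ t = -4.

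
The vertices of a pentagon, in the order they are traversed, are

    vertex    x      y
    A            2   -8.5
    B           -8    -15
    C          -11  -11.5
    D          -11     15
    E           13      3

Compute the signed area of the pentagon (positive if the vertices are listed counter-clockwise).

Σ = (-98) + (-73) + (-291.5) + (-228) + (-116.5) = -807
Signed area = Σ/2 = -403.5 (negative ⇒ clockwise traversal).

-403.5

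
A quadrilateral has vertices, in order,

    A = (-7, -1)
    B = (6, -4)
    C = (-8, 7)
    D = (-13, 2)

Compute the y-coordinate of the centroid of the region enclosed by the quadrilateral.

Apply the surveyor's formula. First the cross-terms c_i = x_i·y_{i+1} − x_{i+1}·y_i:
  34, 10, 75, 27  ⇒  2A = 146, A = 73.
Then Σ (y_i + y_{i+1})·c_i = 562, so ȳ = 562 / (6·73) = 281/219.

281/219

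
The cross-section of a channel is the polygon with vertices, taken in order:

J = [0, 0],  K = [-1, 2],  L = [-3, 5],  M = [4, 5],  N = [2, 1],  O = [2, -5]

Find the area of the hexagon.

26

Σ = (0) + (1) + (-35) + (-6) + (-12) + (0) = -52
Area = |Σ|/2 = 26.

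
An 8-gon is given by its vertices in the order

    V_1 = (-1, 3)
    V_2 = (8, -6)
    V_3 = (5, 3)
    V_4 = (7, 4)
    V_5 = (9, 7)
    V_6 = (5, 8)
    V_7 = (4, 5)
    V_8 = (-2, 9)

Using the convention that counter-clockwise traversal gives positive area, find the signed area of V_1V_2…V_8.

63.5

Apply the shoelace (surveyor's) formula: 2A = Σ (x_i·y_{i+1} − x_{i+1}·y_i), indices taken mod 8.
Σ = (-18) + (54) + (-1) + (13) + (37) + (-7) + (46) + (3) = 127
Signed area = Σ/2 = 63.5 (positive ⇒ counter-clockwise traversal).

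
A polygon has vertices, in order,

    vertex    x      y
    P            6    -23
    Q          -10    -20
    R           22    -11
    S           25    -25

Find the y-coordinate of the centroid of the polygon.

-283/15

Apply the shoelace formula. First the cross-terms c_i = x_i·y_{i+1} − x_{i+1}·y_i:
  -350, 550, -275, -425  ⇒  2A = -500, A = -250.
Then Σ (y_i + y_{i+1})·c_i = 28300, so ȳ = 28300 / (6·(-250)) = -283/15.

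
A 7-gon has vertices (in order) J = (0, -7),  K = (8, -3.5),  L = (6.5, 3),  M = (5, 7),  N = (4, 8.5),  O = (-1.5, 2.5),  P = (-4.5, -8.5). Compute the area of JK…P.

Cross-terms: 56, 46.75, 30.5, 14.5, 22.75, 24, 31.5  ⇒  Σ = 226
Area = |Σ|/2 = 113.

113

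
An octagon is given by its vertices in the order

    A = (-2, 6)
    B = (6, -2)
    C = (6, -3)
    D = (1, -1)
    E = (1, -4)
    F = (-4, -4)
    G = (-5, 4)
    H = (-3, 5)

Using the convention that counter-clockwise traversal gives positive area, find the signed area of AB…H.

Apply the shoelace formula: 2A = Σ (x_i·y_{i+1} − x_{i+1}·y_i), indices taken mod 8.
Σ = (-32) + (-6) + (-3) + (-3) + (-20) + (-36) + (-13) + (-8) = -121
Signed area = Σ/2 = -60.5 (negative ⇒ clockwise traversal).

-60.5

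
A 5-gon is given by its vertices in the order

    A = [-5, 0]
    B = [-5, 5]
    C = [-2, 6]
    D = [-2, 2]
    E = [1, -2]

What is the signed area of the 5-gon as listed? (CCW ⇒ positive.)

Apply the shoelace (surveyor's) formula: 2A = Σ (x_i·y_{i+1} − x_{i+1}·y_i), indices taken mod 5.
Σ = (-25) + (-20) + (8) + (2) + (-10) = -45
Signed area = Σ/2 = -22.5 (negative ⇒ clockwise traversal).

-22.5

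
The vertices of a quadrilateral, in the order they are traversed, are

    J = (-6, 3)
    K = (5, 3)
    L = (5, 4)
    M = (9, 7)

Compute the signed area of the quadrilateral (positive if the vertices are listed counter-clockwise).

Σ = (-33) + (5) + (-1) + (69) = 40
Signed area = Σ/2 = 20 (positive ⇒ counter-clockwise traversal).

20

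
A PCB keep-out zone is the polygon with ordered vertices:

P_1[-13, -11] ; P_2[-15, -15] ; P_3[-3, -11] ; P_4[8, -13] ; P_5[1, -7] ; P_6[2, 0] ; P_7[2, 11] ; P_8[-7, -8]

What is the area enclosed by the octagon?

Apply the shoelace (surveyor's) formula: 2A = Σ (x_i·y_{i+1} − x_{i+1}·y_i), indices taken mod 8.
Σ = (30) + (120) + (127) + (-43) + (14) + (22) + (61) + (-27) = 304
Area = |Σ|/2 = 152.

152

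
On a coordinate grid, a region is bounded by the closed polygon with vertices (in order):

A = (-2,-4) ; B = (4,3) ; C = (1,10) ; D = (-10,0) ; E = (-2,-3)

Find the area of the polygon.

A→B: (-2)(3) − (4)(-4) = 10
B→C: (4)(10) − (1)(3) = 37
C→D: (1)(0) − (-10)(10) = 100
D→E: (-10)(-3) − (-2)(0) = 30
E→A: (-2)(-4) − (-2)(-3) = 2
Σ = 179
Area = |Σ|/2 = 89.5.

89.5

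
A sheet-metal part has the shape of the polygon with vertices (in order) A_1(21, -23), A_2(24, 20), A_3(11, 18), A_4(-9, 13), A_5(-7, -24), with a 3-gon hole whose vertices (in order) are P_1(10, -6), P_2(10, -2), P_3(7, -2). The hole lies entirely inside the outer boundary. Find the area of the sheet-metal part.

1224.5

Outer boundary:
Cross-terms: 972, 212, 305, 307, 665  ⇒  Σ = 2461
Area = |Σ|/2 = 1230.5.
Hole:
Cross-terms: 40, -6, -22  ⇒  Σ = 12
Area = |Σ|/2 = 6.
Net area = 1230.5 − 6 = 1224.5.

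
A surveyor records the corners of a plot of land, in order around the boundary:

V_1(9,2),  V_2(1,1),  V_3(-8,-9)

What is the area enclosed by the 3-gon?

Apply the shoelace formula: 2A = Σ (x_i·y_{i+1} − x_{i+1}·y_i), indices taken mod 3.
Σ = (7) + (-1) + (65) = 71
Area = |Σ|/2 = 35.5.

35.5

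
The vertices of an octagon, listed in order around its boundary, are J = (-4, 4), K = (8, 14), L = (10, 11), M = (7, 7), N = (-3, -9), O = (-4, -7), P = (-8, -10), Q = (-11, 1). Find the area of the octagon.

189

Σ = (-88) + (-52) + (-7) + (-42) + (-15) + (-16) + (-118) + (-40) = -378
Area = |Σ|/2 = 189.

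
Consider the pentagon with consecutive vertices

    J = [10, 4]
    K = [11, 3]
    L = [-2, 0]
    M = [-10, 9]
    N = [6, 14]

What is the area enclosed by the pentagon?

168

Apply the shoelace formula: 2A = Σ (x_i·y_{i+1} − x_{i+1}·y_i), indices taken mod 5.
Σ = (-14) + (6) + (-18) + (-194) + (-116) = -336
Area = |Σ|/2 = 168.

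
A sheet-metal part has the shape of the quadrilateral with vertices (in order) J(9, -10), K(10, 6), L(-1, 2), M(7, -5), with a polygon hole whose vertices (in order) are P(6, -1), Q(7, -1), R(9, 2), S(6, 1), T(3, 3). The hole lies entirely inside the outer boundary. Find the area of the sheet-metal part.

Outer boundary:
Apply the surveyor's formula: 2A = Σ (x_i·y_{i+1} − x_{i+1}·y_i), indices taken mod 4.
Σ = (154) + (26) + (-9) + (-25) = 146
Area = |Σ|/2 = 73.
Hole:
Cross-terms: 1, 23, -3, 15, -21  ⇒  Σ = 15
Area = |Σ|/2 = 7.5.
Net area = 73 − 7.5 = 65.5.

65.5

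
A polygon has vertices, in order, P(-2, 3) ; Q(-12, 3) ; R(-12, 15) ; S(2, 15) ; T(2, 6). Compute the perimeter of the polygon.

|PQ| = √((-10)² + (0)²) = √100 = 10
|QR| = √((0)² + (12)²) = √144 = 12
|RS| = √((14)² + (0)²) = √196 = 14
|ST| = √((0)² + (-9)²) = √81 = 9
|TP| = √((-4)² + (-3)²) = √25 = 5
Perimeter = 10 + 12 + 14 + 9 + 5 = 50.

50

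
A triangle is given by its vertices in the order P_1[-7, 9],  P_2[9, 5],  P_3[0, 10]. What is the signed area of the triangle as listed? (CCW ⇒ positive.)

Apply Gauss's area formula: 2A = Σ (x_i·y_{i+1} − x_{i+1}·y_i), indices taken mod 3.
Cross-terms: -116, 90, 70  ⇒  Σ = 44
Signed area = Σ/2 = 22 (positive ⇒ counter-clockwise traversal).

22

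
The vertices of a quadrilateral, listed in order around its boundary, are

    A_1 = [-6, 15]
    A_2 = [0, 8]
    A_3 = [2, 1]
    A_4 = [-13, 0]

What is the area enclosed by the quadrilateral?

123

Σ = (-48) + (-16) + (13) + (-195) = -246
Area = |Σ|/2 = 123.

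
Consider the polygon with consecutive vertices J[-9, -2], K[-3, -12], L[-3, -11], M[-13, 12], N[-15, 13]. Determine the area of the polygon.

39

Apply the shoelace (surveyor's) formula: 2A = Σ (x_i·y_{i+1} − x_{i+1}·y_i), indices taken mod 5.
Σ = (102) + (-3) + (-179) + (11) + (147) = 78
Area = |Σ|/2 = 39.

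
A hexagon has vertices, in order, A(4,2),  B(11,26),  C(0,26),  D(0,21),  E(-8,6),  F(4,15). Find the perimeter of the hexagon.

|AB| = √((7)² + (24)²) = √625 = 25
|BC| = √((-11)² + (0)²) = √121 = 11
|CD| = √((0)² + (-5)²) = √25 = 5
|DE| = √((-8)² + (-15)²) = √289 = 17
|EF| = √((12)² + (9)²) = √225 = 15
|FA| = √((0)² + (-13)²) = √169 = 13
Perimeter = 25 + 11 + 5 + 17 + 15 + 13 = 86.

86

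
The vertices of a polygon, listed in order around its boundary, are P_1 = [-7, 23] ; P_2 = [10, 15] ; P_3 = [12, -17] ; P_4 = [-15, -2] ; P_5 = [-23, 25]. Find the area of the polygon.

Apply the shoelace (surveyor's) formula: 2A = Σ (x_i·y_{i+1} − x_{i+1}·y_i), indices taken mod 5.
Cross-terms: -335, -350, -279, -421, -354  ⇒  Σ = -1739
Area = |Σ|/2 = 869.5.

869.5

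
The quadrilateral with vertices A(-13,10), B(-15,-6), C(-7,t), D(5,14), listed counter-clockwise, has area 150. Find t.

1

Write out the shoelace sum; only the two edges meeting at C involve t:
2·Area = [((-15)·t − (-7)·(-6)) + ((-7)·14 − 5·t)] + 460
       = -20·t + 320 = 300
⇒ t = 1.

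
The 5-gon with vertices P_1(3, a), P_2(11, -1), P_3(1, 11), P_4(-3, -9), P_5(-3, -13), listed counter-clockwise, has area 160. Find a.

Write out the shoelace sum; only the two edges meeting at P_1 involve a:
2·Area = [((-3)·a − 3·(-13)) + (3·(-1) − 11·a)] + 158
       = -14·a + 194 = 320
⇒ a = -9.

-9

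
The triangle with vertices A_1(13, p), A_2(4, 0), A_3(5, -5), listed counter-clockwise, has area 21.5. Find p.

The doubled signed area Σ (x_i y_{i+1} − x_{i+1} y_i) is linear in p.
With p=0 it equals 45; the coefficient of p is 1 (from the two edges through A_1).
So 1·p + 45 = 2·21.5 = 43 ⇒ p = -2.

-2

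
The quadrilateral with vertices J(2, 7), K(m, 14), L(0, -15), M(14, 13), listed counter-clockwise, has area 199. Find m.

Write out the shoelace sum; only the two edges meeting at K involve m:
2·Area = [(2·14 − m·7) + (m·(-15) − 0·14)] + 282
       = -22·m + 310 = 398
⇒ m = -4.

-4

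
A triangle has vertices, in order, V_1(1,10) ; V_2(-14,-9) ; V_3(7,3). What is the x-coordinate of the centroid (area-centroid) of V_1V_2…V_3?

-2

Apply the surveyor's formula. First the cross-terms c_i = x_i·y_{i+1} − x_{i+1}·y_i:
  131, 21, 67  ⇒  2A = 219, A = 109.5.
Then Σ (x_i + x_{i+1})·c_i = -1314, so x̄ = -1314 / (6·109.5) = -2.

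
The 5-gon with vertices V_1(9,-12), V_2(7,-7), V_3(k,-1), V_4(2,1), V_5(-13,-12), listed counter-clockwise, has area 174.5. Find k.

The doubled signed area Σ (x_i y_{i+1} − x_{i+1} y_i) is linear in k.
With k=0 it equals 269; the coefficient of k is 8 (from the two edges through V_3).
So 8·k + 269 = 2·174.5 = 349 ⇒ k = 10.

10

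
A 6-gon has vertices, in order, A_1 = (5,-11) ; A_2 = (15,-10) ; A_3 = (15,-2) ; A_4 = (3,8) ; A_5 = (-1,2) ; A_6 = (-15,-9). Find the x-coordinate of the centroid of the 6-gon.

Apply the shoelace (surveyor's) formula. First the cross-terms c_i = x_i·y_{i+1} − x_{i+1}·y_i:
  115, 120, 126, 14, 39, 210  ⇒  2A = 624, A = 312.
Then Σ (x_i + x_{i+1})·c_i = 5472, so x̄ = 5472 / (6·312) = 38/13.

38/13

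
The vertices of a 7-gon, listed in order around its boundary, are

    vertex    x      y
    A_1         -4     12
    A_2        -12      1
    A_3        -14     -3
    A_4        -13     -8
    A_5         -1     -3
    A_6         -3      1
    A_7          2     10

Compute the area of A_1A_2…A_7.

158

Apply the surveyor's formula: 2A = Σ (x_i·y_{i+1} − x_{i+1}·y_i), indices taken mod 7.
Cross-terms: 140, 50, 73, 31, -10, -32, 64  ⇒  Σ = 316
Area = |Σ|/2 = 158.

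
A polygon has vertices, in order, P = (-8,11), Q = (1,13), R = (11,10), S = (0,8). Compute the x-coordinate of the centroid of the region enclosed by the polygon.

335/288

Apply the surveyor's formula. First the cross-terms c_i = x_i·y_{i+1} − x_{i+1}·y_i:
  -115, -133, 88, 64  ⇒  2A = -96, A = -48.
Then Σ (x_i + x_{i+1})·c_i = -335, so x̄ = -335 / (6·(-48)) = 335/288.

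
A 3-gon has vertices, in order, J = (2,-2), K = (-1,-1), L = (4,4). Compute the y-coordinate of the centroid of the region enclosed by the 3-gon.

1/3

Apply the surveyor's formula. First the cross-terms c_i = x_i·y_{i+1} − x_{i+1}·y_i:
  -4, 0, -16  ⇒  2A = -20, A = -10.
Then Σ (y_i + y_{i+1})·c_i = -20, so ȳ = -20 / (6·(-10)) = 1/3.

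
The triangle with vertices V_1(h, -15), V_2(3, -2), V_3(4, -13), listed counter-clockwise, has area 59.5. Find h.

Write out the shoelace sum; only the two edges meeting at V_1 involve h:
2·Area = [(4·(-15) − h·(-13)) + (h·(-2) − 3·(-15))] + -31
       = 11·h + -46 = 119
⇒ h = 15.

15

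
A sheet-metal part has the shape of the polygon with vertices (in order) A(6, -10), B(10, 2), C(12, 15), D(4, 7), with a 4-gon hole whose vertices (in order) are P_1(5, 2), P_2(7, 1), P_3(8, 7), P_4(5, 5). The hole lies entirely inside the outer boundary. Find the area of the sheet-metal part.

79

Outer boundary:
Σ = (112) + (126) + (24) + (-82) = 180
Area = |Σ|/2 = 90.
Hole:
Apply the shoelace formula: 2A = Σ (x_i·y_{i+1} − x_{i+1}·y_i), indices taken mod 4.
P_1→P_2: (5)(1) − (7)(2) = -9
P_2→P_3: (7)(7) − (8)(1) = 41
P_3→P_4: (8)(5) − (5)(7) = 5
P_4→P_1: (5)(2) − (5)(5) = -15
Σ = 22
Area = |Σ|/2 = 11.
Net area = 90 − 11 = 79.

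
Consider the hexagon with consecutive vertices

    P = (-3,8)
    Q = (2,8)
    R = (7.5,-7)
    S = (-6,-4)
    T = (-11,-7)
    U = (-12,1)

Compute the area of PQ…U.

188

P→Q: (-3)(8) − (2)(8) = -40
Q→R: (2)(-7) − (7.5)(8) = -74
R→S: (7.5)(-4) − (-6)(-7) = -72
S→T: (-6)(-7) − (-11)(-4) = -2
T→U: (-11)(1) − (-12)(-7) = -95
U→P: (-12)(8) − (-3)(1) = -93
Σ = -376
Area = |Σ|/2 = 188.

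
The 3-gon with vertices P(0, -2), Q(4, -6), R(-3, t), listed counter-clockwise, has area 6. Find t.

4

The doubled signed area Σ (x_i y_{i+1} − x_{i+1} y_i) is linear in t.
With t=0 it equals -4; the coefficient of t is 4 (from the two edges through R).
So 4·t + -4 = 2·6 = 12 ⇒ t = 4.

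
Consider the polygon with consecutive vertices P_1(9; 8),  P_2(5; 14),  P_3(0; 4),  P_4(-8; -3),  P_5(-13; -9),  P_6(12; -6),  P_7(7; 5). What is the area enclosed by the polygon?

Apply the shoelace (surveyor's) formula: 2A = Σ (x_i·y_{i+1} − x_{i+1}·y_i), indices taken mod 7.
Cross-terms: 86, 20, 32, 33, 186, 102, 11  ⇒  Σ = 470
Area = |Σ|/2 = 235.

235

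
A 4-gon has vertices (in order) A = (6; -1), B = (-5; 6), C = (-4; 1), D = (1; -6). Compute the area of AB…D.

54

A→B: (6)(6) − (-5)(-1) = 31
B→C: (-5)(1) − (-4)(6) = 19
C→D: (-4)(-6) − (1)(1) = 23
D→A: (1)(-1) − (6)(-6) = 35
Σ = 108
Area = |Σ|/2 = 54.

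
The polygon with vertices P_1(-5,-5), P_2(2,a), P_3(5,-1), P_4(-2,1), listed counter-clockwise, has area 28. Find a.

The doubled signed area Σ (x_i y_{i+1} − x_{i+1} y_i) is linear in a.
With a=0 it equals 26; the coefficient of a is -10 (from the two edges through P_2).
So -10·a + 26 = 2·28 = 56 ⇒ a = -3.

-3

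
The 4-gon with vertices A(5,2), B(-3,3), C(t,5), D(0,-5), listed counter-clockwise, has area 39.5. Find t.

Write out the shoelace sum; only the two edges meeting at C involve t:
2·Area = [((-3)·5 − t·3) + (t·(-5) − 0·5)] + 46
       = -8·t + 31 = 79
⇒ t = -6.

-6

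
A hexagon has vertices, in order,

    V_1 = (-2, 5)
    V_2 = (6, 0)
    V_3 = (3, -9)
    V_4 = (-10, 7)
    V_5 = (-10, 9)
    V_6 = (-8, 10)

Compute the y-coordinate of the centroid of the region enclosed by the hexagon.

Apply the shoelace (surveyor's) formula. First the cross-terms c_i = x_i·y_{i+1} − x_{i+1}·y_i:
  -30, -54, -69, -20, -28, -20  ⇒  2A = -221, A = -110.5.
Then Σ (y_i + y_{i+1})·c_i = -678, so ȳ = -678 / (6·(-110.5)) = 226/221.

226/221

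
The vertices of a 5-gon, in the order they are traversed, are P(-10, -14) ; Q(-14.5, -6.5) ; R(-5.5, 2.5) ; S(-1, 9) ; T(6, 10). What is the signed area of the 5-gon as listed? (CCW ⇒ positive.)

-152.5

Σ = (-138) + (-72) + (-47) + (-64) + (16) = -305
Signed area = Σ/2 = -152.5 (negative ⇒ clockwise traversal).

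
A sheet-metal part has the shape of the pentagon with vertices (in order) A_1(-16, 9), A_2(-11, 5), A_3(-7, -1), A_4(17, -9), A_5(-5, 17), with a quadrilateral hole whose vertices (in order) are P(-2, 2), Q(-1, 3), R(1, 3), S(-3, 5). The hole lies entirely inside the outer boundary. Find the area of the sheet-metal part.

Outer boundary:
Apply the shoelace (surveyor's) formula: 2A = Σ (x_i·y_{i+1} − x_{i+1}·y_i), indices taken mod 5.
Cross-terms: 19, 46, 80, 244, 227  ⇒  Σ = 616
Area = |Σ|/2 = 308.
Hole:
Apply Gauss's area formula: 2A = Σ (x_i·y_{i+1} − x_{i+1}·y_i), indices taken mod 4.
Cross-terms: -4, -6, 14, 4  ⇒  Σ = 8
Area = |Σ|/2 = 4.
Net area = 308 − 4 = 304.

304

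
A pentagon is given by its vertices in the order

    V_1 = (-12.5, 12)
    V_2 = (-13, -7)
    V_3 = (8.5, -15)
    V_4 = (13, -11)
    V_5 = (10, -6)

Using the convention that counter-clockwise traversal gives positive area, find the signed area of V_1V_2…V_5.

338.25

Apply the shoelace (surveyor's) formula: 2A = Σ (x_i·y_{i+1} − x_{i+1}·y_i), indices taken mod 5.
Cross-terms: 243.5, 254.5, 101.5, 32, 45  ⇒  Σ = 676.5
Signed area = Σ/2 = 338.25 (positive ⇒ counter-clockwise traversal).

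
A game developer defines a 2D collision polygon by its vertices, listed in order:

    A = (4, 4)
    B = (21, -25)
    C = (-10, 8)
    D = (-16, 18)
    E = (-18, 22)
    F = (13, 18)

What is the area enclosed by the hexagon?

488

Σ = (-184) + (-82) + (-52) + (-28) + (-610) + (-20) = -976
Area = |Σ|/2 = 488.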